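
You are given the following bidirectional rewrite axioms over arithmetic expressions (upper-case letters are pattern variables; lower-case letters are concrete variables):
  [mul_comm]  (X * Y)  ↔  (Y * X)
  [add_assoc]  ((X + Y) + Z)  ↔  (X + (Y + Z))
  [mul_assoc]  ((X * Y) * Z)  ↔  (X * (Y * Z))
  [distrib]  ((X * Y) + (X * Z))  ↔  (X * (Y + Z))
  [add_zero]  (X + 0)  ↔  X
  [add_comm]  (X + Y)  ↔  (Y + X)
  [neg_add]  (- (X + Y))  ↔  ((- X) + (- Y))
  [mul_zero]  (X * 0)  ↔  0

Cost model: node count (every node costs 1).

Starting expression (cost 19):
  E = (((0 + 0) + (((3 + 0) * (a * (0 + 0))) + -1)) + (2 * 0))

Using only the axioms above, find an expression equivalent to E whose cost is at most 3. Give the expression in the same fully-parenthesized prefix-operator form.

(0 + -1)   [cost 3]

1. [add_zero →] (0 + 0)  →  0;  E = (((0 + 0) + (((3 + 0) * (a * 0)) + -1)) + (2 * 0))
2. [mul_zero →] (2 * 0)  →  0;  E = (((0 + 0) + (((3 + 0) * (a * 0)) + -1)) + 0)
3. [add_zero →] (3 + 0)  →  3;  E = (((0 + 0) + ((3 * (a * 0)) + -1)) + 0)
4. [mul_zero →] (a * 0)  →  0;  E = (((0 + 0) + ((3 * 0) + -1)) + 0)
5. [mul_zero →] (3 * 0)  →  0;  E = (((0 + 0) + (0 + -1)) + 0)
6. [add_zero →] (0 + 0)  →  0;  E = ((0 + (0 + -1)) + 0)
7. [add_comm →] (0 + -1)  →  (-1 + 0);  E = ((0 + (-1 + 0)) + 0)
8. [add_zero →] ((0 + (-1 + 0)) + 0)  →  (0 + (-1 + 0))
9. [add_zero →] (-1 + 0)  →  -1;  cost 3 ≤ 3, done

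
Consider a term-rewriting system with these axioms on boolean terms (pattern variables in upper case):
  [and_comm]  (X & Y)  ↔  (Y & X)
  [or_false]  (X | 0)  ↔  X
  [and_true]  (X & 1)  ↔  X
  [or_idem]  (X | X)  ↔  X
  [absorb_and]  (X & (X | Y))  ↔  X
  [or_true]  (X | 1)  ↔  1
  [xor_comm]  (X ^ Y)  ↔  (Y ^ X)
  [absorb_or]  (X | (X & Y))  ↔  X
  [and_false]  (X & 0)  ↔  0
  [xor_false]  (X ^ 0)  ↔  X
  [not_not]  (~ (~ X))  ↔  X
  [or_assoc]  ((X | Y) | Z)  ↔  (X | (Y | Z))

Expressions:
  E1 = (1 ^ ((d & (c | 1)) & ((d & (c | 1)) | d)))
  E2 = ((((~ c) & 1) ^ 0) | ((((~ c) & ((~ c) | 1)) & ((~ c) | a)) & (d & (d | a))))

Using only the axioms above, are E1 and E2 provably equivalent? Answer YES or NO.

NO

All listed rules preserve value, hence provable equivalence implies equal values everywhere; look for a separating assignment.
a=0, c=0, d=1 gives E1 ↦ 0, E2 ↦ 1; values differ ⇒ not provably equivalent.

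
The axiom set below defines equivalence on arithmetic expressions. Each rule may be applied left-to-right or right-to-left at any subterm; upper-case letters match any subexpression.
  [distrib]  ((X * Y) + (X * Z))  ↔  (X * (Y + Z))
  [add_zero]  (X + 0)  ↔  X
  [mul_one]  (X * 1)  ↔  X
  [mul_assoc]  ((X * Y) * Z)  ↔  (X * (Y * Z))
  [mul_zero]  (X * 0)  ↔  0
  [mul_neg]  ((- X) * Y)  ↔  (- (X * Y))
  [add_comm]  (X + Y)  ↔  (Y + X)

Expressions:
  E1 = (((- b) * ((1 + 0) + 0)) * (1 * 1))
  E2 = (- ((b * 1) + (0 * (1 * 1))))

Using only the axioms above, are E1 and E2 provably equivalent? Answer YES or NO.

1. [add_zero →] (1 + 0)  →  1;  E1 = (((- b) * (1 + 0)) * (1 * 1))
2. [mul_one →] (1 * 1)  →  1;  E1 = (((- b) * (1 + 0)) * 1)
3. [add_zero →] (1 + 0)  →  1;  E1 = (((- b) * 1) * 1)
4. [mul_one →] (((- b) * 1) * 1)  →  ((- b) * 1)
5. [mul_one →] ((- b) * 1)  →  (- b)
6. [mul_one ←] b  →  (b * 1);  E1 = (- (b * 1))
7. [add_zero ←] (b * 1)  →  ((b * 1) + 0);  E1 = (- ((b * 1) + 0))
8. [mul_one ←] 0  →  (0 * 1);  E1 = (- ((b * 1) + (0 * 1)))
9. [mul_one ←] 1  →  (1 * 1);  this is E2

YES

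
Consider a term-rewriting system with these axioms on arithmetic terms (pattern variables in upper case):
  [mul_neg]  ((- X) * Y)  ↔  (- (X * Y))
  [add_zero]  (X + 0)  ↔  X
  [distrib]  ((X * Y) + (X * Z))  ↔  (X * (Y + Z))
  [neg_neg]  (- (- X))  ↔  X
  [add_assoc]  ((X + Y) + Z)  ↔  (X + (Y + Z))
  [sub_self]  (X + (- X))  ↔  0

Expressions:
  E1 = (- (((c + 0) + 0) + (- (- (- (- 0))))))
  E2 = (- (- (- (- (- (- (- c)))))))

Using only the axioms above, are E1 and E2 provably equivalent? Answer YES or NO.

YES

step 1: neg_neg (→) rewrites (- (- (- 0))) into (- 0), now (- (((c + 0) + 0) + (- (- 0))))
step 2: add_zero (→) rewrites (c + 0) into c, now (- ((c + 0) + (- (- 0))))
step 3: neg_neg (→) rewrites (- (- 0)) into 0, now (- ((c + 0) + 0))
step 4: add_zero (→) rewrites ((c + 0) + 0) into (c + 0), now (- (c + 0))
step 5: add_zero (→) rewrites (c + 0) into c, now (- c)
step 6: neg_neg (←) rewrites (- c) into (- (- (- c)))
step 7: neg_neg (←) rewrites c into (- (- c)), now (- (- (- (- (- c)))))
step 8: neg_neg (←) rewrites (- (- (- (- (- c))))) into (- (- (- (- (- (- (- c))))))), which is E2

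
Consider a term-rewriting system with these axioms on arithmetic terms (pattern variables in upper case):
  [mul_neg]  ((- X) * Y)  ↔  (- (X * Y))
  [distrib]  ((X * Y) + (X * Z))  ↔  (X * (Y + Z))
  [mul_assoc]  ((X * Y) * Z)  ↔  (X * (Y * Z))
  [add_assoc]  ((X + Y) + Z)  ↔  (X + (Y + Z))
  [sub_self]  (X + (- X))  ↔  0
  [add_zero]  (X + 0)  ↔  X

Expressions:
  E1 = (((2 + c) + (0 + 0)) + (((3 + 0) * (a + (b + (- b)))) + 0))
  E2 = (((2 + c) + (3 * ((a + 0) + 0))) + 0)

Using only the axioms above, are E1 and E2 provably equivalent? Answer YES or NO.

YES

(1) (b + (- b))  =[sub_self →]=  0    ⊢ (((2 + c) + (0 + 0)) + (((3 + 0) * (a + 0)) + 0))
(2) (0 + 0)  =[add_zero →]=  0    ⊢ (((2 + c) + 0) + (((3 + 0) * (a + 0)) + 0))
(3) (3 + 0)  =[add_zero →]=  3    ⊢ (((2 + c) + 0) + ((3 * (a + 0)) + 0))
(4) ((2 + c) + 0)  =[add_zero →]=  (2 + c)    ⊢ ((2 + c) + ((3 * (a + 0)) + 0))
(5) (a + 0)  =[add_zero →]=  a    ⊢ ((2 + c) + ((3 * a) + 0))
(6) ((3 * a) + 0)  =[add_zero →]=  (3 * a)    ⊢ ((2 + c) + (3 * a))
(7) a  =[add_zero ←]=  (a + 0)    ⊢ ((2 + c) + (3 * (a + 0)))
(8) ((2 + c) + (3 * (a + 0)))  =[add_zero ←]=  (((2 + c) + (3 * (a + 0))) + 0)
(9) (a + 0)  =[add_zero ←]=  ((a + 0) + 0)    ⊢ E2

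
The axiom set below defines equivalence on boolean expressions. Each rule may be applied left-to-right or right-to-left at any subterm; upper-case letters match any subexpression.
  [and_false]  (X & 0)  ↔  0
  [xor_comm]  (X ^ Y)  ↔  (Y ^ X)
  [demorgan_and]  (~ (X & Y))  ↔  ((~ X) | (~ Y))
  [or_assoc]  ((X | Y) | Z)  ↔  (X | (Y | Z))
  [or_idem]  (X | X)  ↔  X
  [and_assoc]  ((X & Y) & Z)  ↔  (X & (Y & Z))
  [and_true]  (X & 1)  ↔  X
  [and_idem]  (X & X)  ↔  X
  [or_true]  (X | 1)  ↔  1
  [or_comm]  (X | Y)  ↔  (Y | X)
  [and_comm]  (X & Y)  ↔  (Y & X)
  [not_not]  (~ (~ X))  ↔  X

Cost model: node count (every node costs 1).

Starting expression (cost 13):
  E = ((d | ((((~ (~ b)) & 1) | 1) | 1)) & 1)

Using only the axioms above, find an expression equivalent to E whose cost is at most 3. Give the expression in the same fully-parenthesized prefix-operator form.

(d | 1)   [cost 3]

(1) (~ (~ b))  =[not_not →]=  b    ⊢ ((d | (((b & 1) | 1) | 1)) & 1)
(2) ((d | (((b & 1) | 1) | 1)) & 1)  =[and_true →]=  (d | (((b & 1) | 1) | 1))
(3) (b & 1)  =[and_true →]=  b    ⊢ (d | ((b | 1) | 1))
(4) (b | 1)  =[or_true →]=  1    ⊢ (d | (1 | 1))
(5) (1 | 1)  =[or_idem →]=  1    ⊢ cost 3, within 3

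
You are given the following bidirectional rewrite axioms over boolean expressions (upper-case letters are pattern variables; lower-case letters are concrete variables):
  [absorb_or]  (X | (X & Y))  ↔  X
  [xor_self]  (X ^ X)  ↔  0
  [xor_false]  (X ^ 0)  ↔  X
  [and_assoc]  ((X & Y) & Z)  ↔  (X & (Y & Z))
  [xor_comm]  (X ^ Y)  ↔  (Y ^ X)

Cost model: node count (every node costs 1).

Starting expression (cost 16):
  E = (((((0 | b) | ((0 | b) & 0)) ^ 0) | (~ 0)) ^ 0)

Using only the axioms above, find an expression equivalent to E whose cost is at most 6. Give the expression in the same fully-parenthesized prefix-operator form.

((0 | b) | (~ 0))   [cost 6]

1. [absorb_or →] ((0 | b) | ((0 | b) & 0))  →  (0 | b);  E = ((((0 | b) ^ 0) | (~ 0)) ^ 0)
2. [xor_false →] ((0 | b) ^ 0)  →  (0 | b);  E = (((0 | b) | (~ 0)) ^ 0)
3. [xor_false →] (((0 | b) | (~ 0)) ^ 0)  →  ((0 | b) | (~ 0));  cost 6 ≤ 6, done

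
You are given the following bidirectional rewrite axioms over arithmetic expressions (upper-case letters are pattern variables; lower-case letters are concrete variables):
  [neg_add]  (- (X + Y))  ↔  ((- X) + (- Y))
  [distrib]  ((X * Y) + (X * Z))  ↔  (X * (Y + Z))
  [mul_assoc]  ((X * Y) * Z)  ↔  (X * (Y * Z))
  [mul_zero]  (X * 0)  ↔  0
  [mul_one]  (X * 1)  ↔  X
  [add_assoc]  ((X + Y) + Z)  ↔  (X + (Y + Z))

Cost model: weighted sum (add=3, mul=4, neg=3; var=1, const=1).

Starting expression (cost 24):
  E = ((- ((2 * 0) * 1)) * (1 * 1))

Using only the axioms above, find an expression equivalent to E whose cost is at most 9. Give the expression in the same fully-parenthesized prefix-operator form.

(- (2 * 0))   [cost 9]

(1) (1 * 1)  =[mul_one →]=  1    ⊢ ((- ((2 * 0) * 1)) * 1)
(2) ((- ((2 * 0) * 1)) * 1)  =[mul_one →]=  (- ((2 * 0) * 1))
(3) ((2 * 0) * 1)  =[mul_one →]=  (2 * 0)    ⊢ cost 9, within 9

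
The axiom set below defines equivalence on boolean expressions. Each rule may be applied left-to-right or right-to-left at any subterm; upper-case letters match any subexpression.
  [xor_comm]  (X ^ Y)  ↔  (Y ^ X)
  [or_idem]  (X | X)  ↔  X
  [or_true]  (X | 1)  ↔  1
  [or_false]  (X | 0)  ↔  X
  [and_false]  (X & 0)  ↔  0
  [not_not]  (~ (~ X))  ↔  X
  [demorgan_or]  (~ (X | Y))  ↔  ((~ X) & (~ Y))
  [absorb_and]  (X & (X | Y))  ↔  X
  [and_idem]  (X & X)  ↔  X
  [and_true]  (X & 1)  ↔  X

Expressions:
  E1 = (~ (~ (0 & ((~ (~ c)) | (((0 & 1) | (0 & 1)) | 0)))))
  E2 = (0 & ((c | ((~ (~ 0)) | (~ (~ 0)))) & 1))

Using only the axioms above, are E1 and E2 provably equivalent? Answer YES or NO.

(1) (~ (~ (0 & ((~ (~ c)) | (((0 & 1) | (0 & 1)) | 0)))))  =[not_not →]=  (0 & ((~ (~ c)) | (((0 & 1) | (0 & 1)) | 0)))
(2) ((0 & 1) | (0 & 1))  =[or_idem →]=  (0 & 1)    ⊢ (0 & ((~ (~ c)) | ((0 & 1) | 0)))
(3) (0 & 1)  =[and_true →]=  0    ⊢ (0 & ((~ (~ c)) | (0 | 0)))
(4) (~ (~ c))  =[not_not →]=  c    ⊢ (0 & (c | (0 | 0)))
(5) (0 | 0)  =[or_false →]=  0    ⊢ (0 & (c | 0))
(6) (c | 0)  =[and_true ←]=  ((c | 0) & 1)    ⊢ (0 & ((c | 0) & 1))
(7) 0  =[not_not ←]=  (~ (~ 0))    ⊢ (0 & ((c | (~ (~ 0))) & 1))
(8) (~ (~ 0))  =[or_idem ←]=  ((~ (~ 0)) | (~ (~ 0)))    ⊢ E2

YES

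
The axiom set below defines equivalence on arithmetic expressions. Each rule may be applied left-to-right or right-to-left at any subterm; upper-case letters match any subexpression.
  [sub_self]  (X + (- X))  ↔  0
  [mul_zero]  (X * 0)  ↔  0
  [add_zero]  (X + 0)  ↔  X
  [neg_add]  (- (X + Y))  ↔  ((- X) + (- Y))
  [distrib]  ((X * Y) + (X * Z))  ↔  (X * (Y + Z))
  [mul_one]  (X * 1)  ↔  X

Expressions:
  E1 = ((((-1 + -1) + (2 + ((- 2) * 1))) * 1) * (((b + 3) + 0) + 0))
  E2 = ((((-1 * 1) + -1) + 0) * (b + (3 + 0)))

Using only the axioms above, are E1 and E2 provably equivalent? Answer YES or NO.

(1) ((- 2) * 1)  =[mul_one →]=  (- 2)    ⊢ ((((-1 + -1) + (2 + (- 2))) * 1) * (((b + 3) + 0) + 0))
(2) (((-1 + -1) + (2 + (- 2))) * 1)  =[mul_one →]=  ((-1 + -1) + (2 + (- 2)))    ⊢ (((-1 + -1) + (2 + (- 2))) * (((b + 3) + 0) + 0))
(3) (2 + (- 2))  =[sub_self →]=  0    ⊢ (((-1 + -1) + 0) * (((b + 3) + 0) + 0))
(4) ((b + 3) + 0)  =[add_zero →]=  (b + 3)    ⊢ (((-1 + -1) + 0) * ((b + 3) + 0))
(5) ((-1 + -1) + 0)  =[add_zero →]=  (-1 + -1)    ⊢ ((-1 + -1) * ((b + 3) + 0))
(6) ((b + 3) + 0)  =[add_zero →]=  (b + 3)    ⊢ ((-1 + -1) * (b + 3))
(7) -1  =[mul_one ←]=  (-1 * 1)    ⊢ (((-1 * 1) + -1) * (b + 3))
(8) ((-1 * 1) + -1)  =[add_zero ←]=  (((-1 * 1) + -1) + 0)    ⊢ ((((-1 * 1) + -1) + 0) * (b + 3))
(9) 3  =[add_zero ←]=  (3 + 0)    ⊢ E2

YES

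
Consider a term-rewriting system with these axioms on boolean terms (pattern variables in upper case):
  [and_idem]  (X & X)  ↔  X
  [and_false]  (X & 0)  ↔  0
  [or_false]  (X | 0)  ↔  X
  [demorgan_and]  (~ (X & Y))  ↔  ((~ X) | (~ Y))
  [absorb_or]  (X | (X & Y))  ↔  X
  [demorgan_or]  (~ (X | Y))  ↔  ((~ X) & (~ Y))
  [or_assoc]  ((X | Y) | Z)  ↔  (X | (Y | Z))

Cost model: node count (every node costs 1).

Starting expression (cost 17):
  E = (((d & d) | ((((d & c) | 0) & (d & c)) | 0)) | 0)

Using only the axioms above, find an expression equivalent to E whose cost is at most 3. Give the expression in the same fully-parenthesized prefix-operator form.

(1) ((d & c) | 0)  =[or_false →]=  (d & c)    ⊢ (((d & d) | (((d & c) & (d & c)) | 0)) | 0)
(2) (((d & c) & (d & c)) | 0)  =[or_false →]=  ((d & c) & (d & c))    ⊢ (((d & d) | ((d & c) & (d & c))) | 0)
(3) (d & d)  =[and_idem →]=  d    ⊢ ((d | ((d & c) & (d & c))) | 0)
(4) ((d & c) & (d & c))  =[and_idem →]=  (d & c)    ⊢ ((d | (d & c)) | 0)
(5) (d | (d & c))  =[absorb_or →]=  d    ⊢ cost 3, within 3

(d | 0)   [cost 3]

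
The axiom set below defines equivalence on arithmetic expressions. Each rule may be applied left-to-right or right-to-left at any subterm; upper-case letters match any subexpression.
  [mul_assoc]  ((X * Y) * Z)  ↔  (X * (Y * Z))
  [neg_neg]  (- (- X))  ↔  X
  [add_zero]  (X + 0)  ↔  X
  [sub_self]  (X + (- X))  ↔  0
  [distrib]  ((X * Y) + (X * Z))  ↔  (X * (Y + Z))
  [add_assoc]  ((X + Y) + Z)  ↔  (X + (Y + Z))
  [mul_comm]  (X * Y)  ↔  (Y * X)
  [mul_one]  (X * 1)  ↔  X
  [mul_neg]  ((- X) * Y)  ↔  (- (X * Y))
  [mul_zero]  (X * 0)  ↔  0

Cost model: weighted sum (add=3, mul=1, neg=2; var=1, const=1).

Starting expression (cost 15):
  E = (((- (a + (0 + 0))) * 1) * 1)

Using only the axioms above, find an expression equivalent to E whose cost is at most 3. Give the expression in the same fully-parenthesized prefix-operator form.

(1) (0 + 0)  =[add_zero →]=  0    ⊢ (((- (a + 0)) * 1) * 1)
(2) (a + 0)  =[add_zero →]=  a    ⊢ (((- a) * 1) * 1)
(3) (((- a) * 1) * 1)  =[mul_one →]=  ((- a) * 1)
(4) ((- a) * 1)  =[mul_one →]=  (- a)    ⊢ cost 3, within 3

(- a)   [cost 3]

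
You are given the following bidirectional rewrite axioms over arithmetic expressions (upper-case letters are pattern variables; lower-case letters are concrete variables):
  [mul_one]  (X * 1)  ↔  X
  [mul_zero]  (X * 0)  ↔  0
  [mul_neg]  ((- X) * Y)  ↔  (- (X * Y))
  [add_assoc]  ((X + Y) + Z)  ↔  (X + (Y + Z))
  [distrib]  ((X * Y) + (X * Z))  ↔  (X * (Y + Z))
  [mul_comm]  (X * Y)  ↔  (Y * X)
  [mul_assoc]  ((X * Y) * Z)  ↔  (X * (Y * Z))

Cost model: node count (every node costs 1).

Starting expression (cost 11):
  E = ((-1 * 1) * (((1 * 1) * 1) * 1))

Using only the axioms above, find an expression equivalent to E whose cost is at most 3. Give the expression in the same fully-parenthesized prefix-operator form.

(-1 * 1)   [cost 3]

(1) ((1 * 1) * 1)  =[mul_one →]=  (1 * 1)    ⊢ ((-1 * 1) * ((1 * 1) * 1))
(2) ((1 * 1) * 1)  =[mul_one →]=  (1 * 1)    ⊢ ((-1 * 1) * (1 * 1))
(3) (1 * 1)  =[mul_one →]=  1    ⊢ ((-1 * 1) * 1)
(4) ((-1 * 1) * 1)  =[mul_one →]=  (-1 * 1)    ⊢ cost 3, within 3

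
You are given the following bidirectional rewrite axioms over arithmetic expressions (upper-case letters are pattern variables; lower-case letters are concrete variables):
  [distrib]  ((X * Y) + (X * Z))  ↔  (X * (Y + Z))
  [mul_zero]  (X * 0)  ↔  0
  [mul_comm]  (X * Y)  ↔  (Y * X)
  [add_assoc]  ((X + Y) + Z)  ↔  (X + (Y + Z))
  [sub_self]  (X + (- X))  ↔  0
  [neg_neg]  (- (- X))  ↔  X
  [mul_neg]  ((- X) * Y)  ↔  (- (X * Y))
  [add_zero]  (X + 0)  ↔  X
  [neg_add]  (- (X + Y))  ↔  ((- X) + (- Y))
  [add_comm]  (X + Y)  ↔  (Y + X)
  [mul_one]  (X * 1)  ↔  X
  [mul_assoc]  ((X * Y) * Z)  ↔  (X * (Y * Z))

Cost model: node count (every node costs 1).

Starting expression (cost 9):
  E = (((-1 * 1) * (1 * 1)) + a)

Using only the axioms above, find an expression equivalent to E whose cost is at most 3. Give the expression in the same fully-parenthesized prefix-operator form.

step 1: mul_one (→) rewrites (-1 * 1) into -1, now ((-1 * (1 * 1)) + a)
step 2: mul_one (→) rewrites (1 * 1) into 1, now ((-1 * 1) + a)
step 3: mul_one (→) rewrites (-1 * 1) into -1, reaching cost 3 (bound 3)

(-1 + a)   [cost 3]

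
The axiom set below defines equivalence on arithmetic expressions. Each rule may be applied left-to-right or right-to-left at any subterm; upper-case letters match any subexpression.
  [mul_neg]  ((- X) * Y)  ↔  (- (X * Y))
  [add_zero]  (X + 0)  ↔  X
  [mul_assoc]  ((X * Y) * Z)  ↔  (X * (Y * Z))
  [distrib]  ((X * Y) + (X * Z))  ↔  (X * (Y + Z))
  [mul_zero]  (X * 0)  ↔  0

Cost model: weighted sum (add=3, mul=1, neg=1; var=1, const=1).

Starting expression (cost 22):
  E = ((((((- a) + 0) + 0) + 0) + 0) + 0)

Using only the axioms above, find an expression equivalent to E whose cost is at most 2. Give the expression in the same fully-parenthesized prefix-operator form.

step 1: add_zero (→) rewrites ((((- a) + 0) + 0) + 0) into (((- a) + 0) + 0), now (((((- a) + 0) + 0) + 0) + 0)
step 2: add_zero (→) rewrites (((- a) + 0) + 0) into ((- a) + 0), now ((((- a) + 0) + 0) + 0)
step 3: add_zero (→) rewrites (((- a) + 0) + 0) into ((- a) + 0), now (((- a) + 0) + 0)
step 4: add_zero (→) rewrites (((- a) + 0) + 0) into ((- a) + 0)
step 5: add_zero (→) rewrites ((- a) + 0) into (- a), reaching cost 2 (bound 2)

(- a)   [cost 2]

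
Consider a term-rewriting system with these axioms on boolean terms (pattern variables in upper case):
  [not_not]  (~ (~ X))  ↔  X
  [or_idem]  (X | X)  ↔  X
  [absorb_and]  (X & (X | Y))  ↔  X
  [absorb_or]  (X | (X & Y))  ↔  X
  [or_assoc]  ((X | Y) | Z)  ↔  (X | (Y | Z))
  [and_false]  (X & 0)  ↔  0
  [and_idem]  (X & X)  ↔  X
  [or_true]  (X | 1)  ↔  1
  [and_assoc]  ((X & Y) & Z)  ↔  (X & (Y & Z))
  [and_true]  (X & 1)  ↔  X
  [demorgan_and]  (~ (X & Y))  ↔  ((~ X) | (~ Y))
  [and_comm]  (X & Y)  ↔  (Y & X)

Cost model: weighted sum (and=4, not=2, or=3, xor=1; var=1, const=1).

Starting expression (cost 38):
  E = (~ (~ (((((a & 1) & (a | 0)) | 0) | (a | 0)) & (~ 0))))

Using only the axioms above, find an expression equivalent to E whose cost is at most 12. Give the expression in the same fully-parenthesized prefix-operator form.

((a | 0) & (~ 0))   [cost 12]

1. [not_not →] (~ (~ (((((a & 1) & (a | 0)) | 0) | (a | 0)) & (~ 0))))  →  (((((a & 1) & (a | 0)) | 0) | (a | 0)) & (~ 0))
2. [and_true →] (a & 1)  →  a;  E = ((((a & (a | 0)) | 0) | (a | 0)) & (~ 0))
3. [absorb_and →] (a & (a | 0))  →  a;  E = (((a | 0) | (a | 0)) & (~ 0))
4. [or_idem →] ((a | 0) | (a | 0))  →  (a | 0);  cost 12 ≤ 12, done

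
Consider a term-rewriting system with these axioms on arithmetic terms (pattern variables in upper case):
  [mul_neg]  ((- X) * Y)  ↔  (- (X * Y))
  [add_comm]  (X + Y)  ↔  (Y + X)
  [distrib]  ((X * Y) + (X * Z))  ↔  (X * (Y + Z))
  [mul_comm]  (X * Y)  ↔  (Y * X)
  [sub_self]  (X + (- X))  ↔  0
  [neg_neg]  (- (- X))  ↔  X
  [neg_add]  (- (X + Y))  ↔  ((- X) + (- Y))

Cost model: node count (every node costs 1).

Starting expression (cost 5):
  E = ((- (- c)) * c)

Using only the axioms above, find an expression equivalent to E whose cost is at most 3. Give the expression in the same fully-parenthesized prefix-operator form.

step 1: neg_neg (→) rewrites (- (- c)) into c, reaching cost 3 (bound 3)

(c * c)   [cost 3]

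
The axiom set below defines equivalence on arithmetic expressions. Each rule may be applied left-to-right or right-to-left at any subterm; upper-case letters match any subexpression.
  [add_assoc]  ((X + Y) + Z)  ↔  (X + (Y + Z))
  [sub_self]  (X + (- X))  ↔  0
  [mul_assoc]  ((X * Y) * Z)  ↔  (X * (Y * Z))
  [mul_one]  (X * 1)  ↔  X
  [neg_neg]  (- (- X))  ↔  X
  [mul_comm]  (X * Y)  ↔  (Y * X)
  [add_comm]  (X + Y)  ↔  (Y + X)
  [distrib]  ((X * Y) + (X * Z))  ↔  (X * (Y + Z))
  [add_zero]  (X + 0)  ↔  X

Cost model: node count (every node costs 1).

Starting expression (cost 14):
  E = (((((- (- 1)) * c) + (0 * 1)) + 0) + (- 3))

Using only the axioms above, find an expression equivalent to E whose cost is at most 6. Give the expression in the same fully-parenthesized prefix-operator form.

(1) (- (- 1))  =[neg_neg →]=  1    ⊢ ((((1 * c) + (0 * 1)) + 0) + (- 3))
(2) (1 * c)  =[mul_comm →]=  (c * 1)    ⊢ ((((c * 1) + (0 * 1)) + 0) + (- 3))
(3) (0 * 1)  =[mul_one →]=  0    ⊢ ((((c * 1) + 0) + 0) + (- 3))
(4) ((c * 1) + 0)  =[add_zero →]=  (c * 1)    ⊢ (((c * 1) + 0) + (- 3))
(5) (c * 1)  =[mul_one →]=  c    ⊢ cost 6, within 6

((c + 0) + (- 3))   [cost 6]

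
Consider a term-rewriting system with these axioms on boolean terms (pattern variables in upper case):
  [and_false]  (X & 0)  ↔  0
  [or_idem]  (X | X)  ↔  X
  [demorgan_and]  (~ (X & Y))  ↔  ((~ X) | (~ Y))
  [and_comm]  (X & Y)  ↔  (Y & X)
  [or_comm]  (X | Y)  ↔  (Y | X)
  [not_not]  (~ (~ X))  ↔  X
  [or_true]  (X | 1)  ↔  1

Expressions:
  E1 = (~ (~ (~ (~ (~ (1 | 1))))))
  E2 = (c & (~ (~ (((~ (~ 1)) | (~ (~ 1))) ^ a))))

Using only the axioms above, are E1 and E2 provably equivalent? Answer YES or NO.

NO

Every axiom is a valid identity, so a rewrite proof would force E1 and E2 to agree under every assignment.
At a=0, c=1: E1 = 0 but E2 = 1; they differ, so no derivation exists.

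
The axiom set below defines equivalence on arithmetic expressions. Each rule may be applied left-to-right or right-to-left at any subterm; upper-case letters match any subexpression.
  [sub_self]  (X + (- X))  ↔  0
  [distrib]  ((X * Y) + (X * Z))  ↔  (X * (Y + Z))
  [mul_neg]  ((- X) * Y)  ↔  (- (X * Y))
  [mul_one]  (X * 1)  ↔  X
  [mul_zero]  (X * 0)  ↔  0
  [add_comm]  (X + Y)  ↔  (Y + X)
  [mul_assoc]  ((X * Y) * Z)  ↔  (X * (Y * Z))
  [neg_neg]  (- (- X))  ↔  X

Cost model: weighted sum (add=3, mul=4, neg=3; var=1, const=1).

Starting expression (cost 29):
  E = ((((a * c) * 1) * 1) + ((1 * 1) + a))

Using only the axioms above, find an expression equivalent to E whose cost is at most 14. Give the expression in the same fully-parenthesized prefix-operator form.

1. [mul_one →] (((a * c) * 1) * 1)  →  ((a * c) * 1);  E = (((a * c) * 1) + ((1 * 1) + a))
2. [mul_one →] ((a * c) * 1)  →  (a * c);  E = ((a * c) + ((1 * 1) + a))
3. [mul_one →] (1 * 1)  →  1;  cost 14 ≤ 14, done

((a * c) + (1 + a))   [cost 14]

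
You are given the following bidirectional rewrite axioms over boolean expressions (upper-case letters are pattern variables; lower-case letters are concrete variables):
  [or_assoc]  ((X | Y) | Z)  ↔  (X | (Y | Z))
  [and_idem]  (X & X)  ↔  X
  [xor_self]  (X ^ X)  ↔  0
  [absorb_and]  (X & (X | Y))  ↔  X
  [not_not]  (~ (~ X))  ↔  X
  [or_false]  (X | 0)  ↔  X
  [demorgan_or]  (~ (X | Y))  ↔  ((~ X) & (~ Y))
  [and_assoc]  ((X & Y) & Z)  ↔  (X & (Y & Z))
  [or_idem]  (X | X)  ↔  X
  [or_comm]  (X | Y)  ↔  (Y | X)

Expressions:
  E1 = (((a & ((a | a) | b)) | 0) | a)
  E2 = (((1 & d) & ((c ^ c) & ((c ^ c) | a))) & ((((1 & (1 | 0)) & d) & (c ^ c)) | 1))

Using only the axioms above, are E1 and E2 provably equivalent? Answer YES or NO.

The axioms are sound identities: if E1 ↔* E2 then E1 and E2 evaluate identically under any assignment.
Under a=1, b=0, c=0, d=0: E1 evaluates to 1, E2 to 0. Distinct ⇒ no rewrite sequence connects them.

NO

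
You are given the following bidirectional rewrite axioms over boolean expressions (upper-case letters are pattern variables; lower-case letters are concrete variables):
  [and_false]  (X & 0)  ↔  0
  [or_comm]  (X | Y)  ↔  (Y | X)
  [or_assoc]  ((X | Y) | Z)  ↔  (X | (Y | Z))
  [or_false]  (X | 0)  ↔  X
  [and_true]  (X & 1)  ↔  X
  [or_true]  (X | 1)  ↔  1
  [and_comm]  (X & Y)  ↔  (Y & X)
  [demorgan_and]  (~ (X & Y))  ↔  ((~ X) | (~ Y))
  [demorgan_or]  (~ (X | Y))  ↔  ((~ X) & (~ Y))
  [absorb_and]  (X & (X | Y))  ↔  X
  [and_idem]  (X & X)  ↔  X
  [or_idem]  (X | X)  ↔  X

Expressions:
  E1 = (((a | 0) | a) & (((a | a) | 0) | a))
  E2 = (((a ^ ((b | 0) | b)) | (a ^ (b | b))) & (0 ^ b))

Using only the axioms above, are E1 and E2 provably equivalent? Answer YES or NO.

NO

The axioms are sound identities: if E1 ↔* E2 then E1 and E2 evaluate identically under any assignment.
Under a=0, b=1: E1 evaluates to 0, E2 to 1. Distinct ⇒ no rewrite sequence connects them.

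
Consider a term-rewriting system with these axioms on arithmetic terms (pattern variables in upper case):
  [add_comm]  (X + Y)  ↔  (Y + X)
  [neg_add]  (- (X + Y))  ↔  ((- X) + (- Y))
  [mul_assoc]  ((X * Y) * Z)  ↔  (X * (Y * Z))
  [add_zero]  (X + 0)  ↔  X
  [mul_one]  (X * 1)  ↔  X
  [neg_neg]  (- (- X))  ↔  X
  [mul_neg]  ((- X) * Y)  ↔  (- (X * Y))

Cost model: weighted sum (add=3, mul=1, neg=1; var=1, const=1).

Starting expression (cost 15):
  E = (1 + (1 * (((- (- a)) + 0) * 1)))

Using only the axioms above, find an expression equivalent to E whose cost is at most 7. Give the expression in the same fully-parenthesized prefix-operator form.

1. [neg_neg →] (- (- a))  →  a;  E = (1 + (1 * ((a + 0) * 1)))
2. [mul_one →] ((a + 0) * 1)  →  (a + 0);  E = (1 + (1 * (a + 0)))
3. [add_zero →] (a + 0)  →  a;  cost 7 ≤ 7, done

(1 + (1 * a))   [cost 7]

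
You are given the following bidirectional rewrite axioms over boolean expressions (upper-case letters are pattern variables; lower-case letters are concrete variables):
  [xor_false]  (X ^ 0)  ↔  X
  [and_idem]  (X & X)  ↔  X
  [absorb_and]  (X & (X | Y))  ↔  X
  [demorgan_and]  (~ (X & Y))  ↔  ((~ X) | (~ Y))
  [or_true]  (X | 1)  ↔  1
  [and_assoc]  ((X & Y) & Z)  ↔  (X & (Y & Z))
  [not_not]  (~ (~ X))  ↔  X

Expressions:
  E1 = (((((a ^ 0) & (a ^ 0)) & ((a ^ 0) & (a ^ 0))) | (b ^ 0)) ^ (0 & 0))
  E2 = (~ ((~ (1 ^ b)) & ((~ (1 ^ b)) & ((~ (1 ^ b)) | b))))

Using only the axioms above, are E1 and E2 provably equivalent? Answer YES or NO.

Every axiom is a valid identity, so a rewrite proof would force E1 and E2 to agree under every assignment.
At a=0, b=0: E1 = 0 but E2 = 1; they differ, so no derivation exists.

NO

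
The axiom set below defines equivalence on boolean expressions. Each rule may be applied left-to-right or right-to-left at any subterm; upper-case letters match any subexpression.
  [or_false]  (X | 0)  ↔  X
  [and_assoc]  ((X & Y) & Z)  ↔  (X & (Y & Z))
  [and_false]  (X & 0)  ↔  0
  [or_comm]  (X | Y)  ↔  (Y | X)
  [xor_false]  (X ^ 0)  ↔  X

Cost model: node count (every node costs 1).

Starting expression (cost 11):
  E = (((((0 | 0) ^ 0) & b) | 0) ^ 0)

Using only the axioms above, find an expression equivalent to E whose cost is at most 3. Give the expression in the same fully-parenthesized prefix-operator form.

(0 & b)   [cost 3]

step 1: xor_false (→) rewrites ((0 | 0) ^ 0) into (0 | 0), now ((((0 | 0) & b) | 0) ^ 0)
step 2: xor_false (→) rewrites ((((0 | 0) & b) | 0) ^ 0) into (((0 | 0) & b) | 0)
step 3: or_false (→) rewrites (((0 | 0) & b) | 0) into ((0 | 0) & b)
step 4: or_false (→) rewrites (0 | 0) into 0, reaching cost 3 (bound 3)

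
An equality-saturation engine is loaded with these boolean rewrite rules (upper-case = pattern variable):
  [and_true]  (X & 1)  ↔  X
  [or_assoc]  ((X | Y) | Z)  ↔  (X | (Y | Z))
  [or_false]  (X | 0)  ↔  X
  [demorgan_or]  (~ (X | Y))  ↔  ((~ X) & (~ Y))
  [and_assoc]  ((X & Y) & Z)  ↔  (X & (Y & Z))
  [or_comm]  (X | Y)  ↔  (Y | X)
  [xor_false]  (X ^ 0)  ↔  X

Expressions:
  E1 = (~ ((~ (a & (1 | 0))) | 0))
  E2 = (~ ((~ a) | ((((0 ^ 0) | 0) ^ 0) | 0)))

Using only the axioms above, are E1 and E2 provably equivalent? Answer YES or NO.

step 1: or_false (→) rewrites (1 | 0) into 1, now (~ ((~ (a & 1)) | 0))
step 2: or_false (→) rewrites ((~ (a & 1)) | 0) into (~ (a & 1)), now (~ (~ (a & 1)))
step 3: and_true (→) rewrites (a & 1) into a, now (~ (~ a))
step 4: or_false (←) rewrites (~ a) into ((~ a) | 0), now (~ ((~ a) | 0))
step 5: or_false (←) rewrites 0 into (0 | 0), now (~ ((~ a) | (0 | 0)))
step 6: xor_false (←) rewrites 0 into (0 ^ 0), now (~ ((~ a) | ((0 ^ 0) | 0)))
step 7: xor_false (←) rewrites (0 ^ 0) into ((0 ^ 0) ^ 0), now (~ ((~ a) | (((0 ^ 0) ^ 0) | 0)))
step 8: or_false (←) rewrites (0 ^ 0) into ((0 ^ 0) | 0), which is E2

YES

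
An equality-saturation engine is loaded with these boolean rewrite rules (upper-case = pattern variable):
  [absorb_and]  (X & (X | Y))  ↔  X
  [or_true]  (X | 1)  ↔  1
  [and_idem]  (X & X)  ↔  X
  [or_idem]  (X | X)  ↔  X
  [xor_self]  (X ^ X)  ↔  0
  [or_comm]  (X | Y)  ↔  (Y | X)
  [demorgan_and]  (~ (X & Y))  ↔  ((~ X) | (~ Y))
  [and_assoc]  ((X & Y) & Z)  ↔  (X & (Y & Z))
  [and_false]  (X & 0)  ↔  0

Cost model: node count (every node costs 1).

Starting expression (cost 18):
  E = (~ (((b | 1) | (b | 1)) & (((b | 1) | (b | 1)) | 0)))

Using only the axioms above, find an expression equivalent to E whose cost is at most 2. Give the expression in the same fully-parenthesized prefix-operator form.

(~ 1)   [cost 2]

1. [absorb_and →] (((b | 1) | (b | 1)) & (((b | 1) | (b | 1)) | 0))  →  ((b | 1) | (b | 1));  E = (~ ((b | 1) | (b | 1)))
2. [or_idem →] ((b | 1) | (b | 1))  →  (b | 1);  E = (~ (b | 1))
3. [or_true →] (b | 1)  →  1;  cost 2 ≤ 2, done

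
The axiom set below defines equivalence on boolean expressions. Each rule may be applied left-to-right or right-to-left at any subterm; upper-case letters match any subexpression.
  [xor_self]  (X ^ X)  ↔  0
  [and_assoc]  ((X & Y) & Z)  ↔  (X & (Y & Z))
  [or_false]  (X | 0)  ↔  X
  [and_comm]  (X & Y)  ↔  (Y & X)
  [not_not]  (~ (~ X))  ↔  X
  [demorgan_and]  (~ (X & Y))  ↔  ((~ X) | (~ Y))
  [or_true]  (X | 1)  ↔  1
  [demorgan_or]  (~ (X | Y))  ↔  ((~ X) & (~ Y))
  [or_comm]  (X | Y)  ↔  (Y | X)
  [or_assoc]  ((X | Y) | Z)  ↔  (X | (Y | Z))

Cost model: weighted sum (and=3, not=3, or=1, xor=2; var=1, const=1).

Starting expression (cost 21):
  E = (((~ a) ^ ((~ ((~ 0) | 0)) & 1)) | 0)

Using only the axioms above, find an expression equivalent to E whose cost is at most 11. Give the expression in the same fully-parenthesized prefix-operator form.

1. [or_false →] ((~ 0) | 0)  →  (~ 0);  E = (((~ a) ^ ((~ (~ 0)) & 1)) | 0)
2. [not_not →] (~ (~ 0))  →  0;  E = (((~ a) ^ (0 & 1)) | 0)
3. [or_false →] (((~ a) ^ (0 & 1)) | 0)  →  ((~ a) ^ (0 & 1));  cost 11 ≤ 11, done

((~ a) ^ (0 & 1))   [cost 11]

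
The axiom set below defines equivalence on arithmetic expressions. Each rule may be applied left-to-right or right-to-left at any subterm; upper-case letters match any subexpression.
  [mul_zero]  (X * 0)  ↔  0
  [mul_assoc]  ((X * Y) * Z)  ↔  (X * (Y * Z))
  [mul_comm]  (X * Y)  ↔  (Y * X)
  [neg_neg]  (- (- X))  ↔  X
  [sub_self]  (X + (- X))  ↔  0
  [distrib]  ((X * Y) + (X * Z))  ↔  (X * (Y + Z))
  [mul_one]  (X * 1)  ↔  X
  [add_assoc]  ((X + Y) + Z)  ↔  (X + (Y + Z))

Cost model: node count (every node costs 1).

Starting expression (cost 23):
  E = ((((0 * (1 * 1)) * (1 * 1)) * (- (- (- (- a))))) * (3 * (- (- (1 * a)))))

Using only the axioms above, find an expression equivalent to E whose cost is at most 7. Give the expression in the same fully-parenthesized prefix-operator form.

step 1: neg_neg (→) rewrites (- (- (- (- a)))) into (- (- a)), now ((((0 * (1 * 1)) * (1 * 1)) * (- (- a))) * (3 * (- (- (1 * a)))))
step 2: mul_comm (→) rewrites (1 * a) into (a * 1), now ((((0 * (1 * 1)) * (1 * 1)) * (- (- a))) * (3 * (- (- (a * 1)))))
step 3: neg_neg (→) rewrites (- (- a)) into a, now ((((0 * (1 * 1)) * (1 * 1)) * a) * (3 * (- (- (a * 1)))))
step 4: mul_one (→) rewrites (a * 1) into a, now ((((0 * (1 * 1)) * (1 * 1)) * a) * (3 * (- (- a))))
step 5: mul_comm (→) rewrites (3 * (- (- a))) into ((- (- a)) * 3), now ((((0 * (1 * 1)) * (1 * 1)) * a) * ((- (- a)) * 3))
step 6: mul_one (→) rewrites (1 * 1) into 1, now ((((0 * 1) * (1 * 1)) * a) * ((- (- a)) * 3))
step 7: mul_one (→) rewrites (0 * 1) into 0, now (((0 * (1 * 1)) * a) * ((- (- a)) * 3))
step 8: mul_one (→) rewrites (1 * 1) into 1, now (((0 * 1) * a) * ((- (- a)) * 3))
step 9: mul_one (→) rewrites (0 * 1) into 0, now ((0 * a) * ((- (- a)) * 3))
step 10: neg_neg (→) rewrites (- (- a)) into a, reaching cost 7 (bound 7)

((0 * a) * (a * 3))   [cost 7]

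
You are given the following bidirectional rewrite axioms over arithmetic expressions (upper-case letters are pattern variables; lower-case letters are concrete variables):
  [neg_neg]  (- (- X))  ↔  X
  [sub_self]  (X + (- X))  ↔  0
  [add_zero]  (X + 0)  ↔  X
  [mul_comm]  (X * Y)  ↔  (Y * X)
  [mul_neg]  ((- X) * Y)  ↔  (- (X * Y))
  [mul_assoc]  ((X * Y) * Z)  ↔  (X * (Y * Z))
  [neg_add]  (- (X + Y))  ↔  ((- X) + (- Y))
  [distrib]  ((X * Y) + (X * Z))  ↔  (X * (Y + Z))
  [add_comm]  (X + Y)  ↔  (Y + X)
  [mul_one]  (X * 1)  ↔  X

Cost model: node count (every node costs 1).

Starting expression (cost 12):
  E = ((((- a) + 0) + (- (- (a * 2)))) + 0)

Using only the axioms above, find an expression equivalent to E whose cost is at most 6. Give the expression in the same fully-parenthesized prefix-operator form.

((- a) + (a * 2))   [cost 6]

step 1: neg_neg (→) rewrites (- (- (a * 2))) into (a * 2), now ((((- a) + 0) + (a * 2)) + 0)
step 2: add_zero (→) rewrites ((- a) + 0) into (- a), now (((- a) + (a * 2)) + 0)
step 3: add_zero (→) rewrites (((- a) + (a * 2)) + 0) into ((- a) + (a * 2)), reaching cost 6 (bound 6)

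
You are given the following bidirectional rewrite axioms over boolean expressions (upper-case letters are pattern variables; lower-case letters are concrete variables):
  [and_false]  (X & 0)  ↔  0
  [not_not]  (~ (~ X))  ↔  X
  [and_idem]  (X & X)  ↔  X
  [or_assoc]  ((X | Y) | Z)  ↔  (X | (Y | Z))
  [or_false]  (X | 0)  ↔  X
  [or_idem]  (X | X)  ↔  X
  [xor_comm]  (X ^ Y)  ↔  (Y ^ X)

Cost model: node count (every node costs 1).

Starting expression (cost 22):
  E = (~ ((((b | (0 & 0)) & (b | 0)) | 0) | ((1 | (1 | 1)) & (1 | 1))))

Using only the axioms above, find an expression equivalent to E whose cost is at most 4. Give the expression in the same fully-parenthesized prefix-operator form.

(~ (b | 1))   [cost 4]

step 1: and_idem (→) rewrites (0 & 0) into 0, now (~ ((((b | 0) & (b | 0)) | 0) | ((1 | (1 | 1)) & (1 | 1))))
step 2: and_idem (→) rewrites ((b | 0) & (b | 0)) into (b | 0), now (~ (((b | 0) | 0) | ((1 | (1 | 1)) & (1 | 1))))
step 3: or_idem (→) rewrites (1 | 1) into 1, now (~ (((b | 0) | 0) | ((1 | 1) & (1 | 1))))
step 4: and_idem (→) rewrites ((1 | 1) & (1 | 1)) into (1 | 1), now (~ (((b | 0) | 0) | (1 | 1)))
step 5: or_idem (→) rewrites (1 | 1) into 1, now (~ (((b | 0) | 0) | 1))
step 6: or_false (→) rewrites (b | 0) into b, now (~ ((b | 0) | 1))
step 7: or_false (→) rewrites (b | 0) into b, reaching cost 4 (bound 4)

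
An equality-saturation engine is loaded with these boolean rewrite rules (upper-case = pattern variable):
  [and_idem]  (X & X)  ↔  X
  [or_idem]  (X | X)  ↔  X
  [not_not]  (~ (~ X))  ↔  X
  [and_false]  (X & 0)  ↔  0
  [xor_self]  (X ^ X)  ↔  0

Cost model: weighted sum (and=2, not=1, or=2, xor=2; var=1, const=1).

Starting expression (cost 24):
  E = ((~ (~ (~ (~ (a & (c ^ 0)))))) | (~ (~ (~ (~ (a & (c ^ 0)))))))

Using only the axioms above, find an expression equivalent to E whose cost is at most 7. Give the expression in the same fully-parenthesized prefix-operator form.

(a & (c ^ 0))   [cost 7]

1. [or_idem →] ((~ (~ (~ (~ (a & (c ^ 0)))))) | (~ (~ (~ (~ (a & (c ^ 0)))))))  →  (~ (~ (~ (~ (a & (c ^ 0))))))
2. [not_not →] (~ (~ (~ (~ (a & (c ^ 0))))))  →  (~ (~ (a & (c ^ 0))))
3. [not_not →] (~ (~ (a & (c ^ 0))))  →  (a & (c ^ 0));  cost 7 ≤ 7, done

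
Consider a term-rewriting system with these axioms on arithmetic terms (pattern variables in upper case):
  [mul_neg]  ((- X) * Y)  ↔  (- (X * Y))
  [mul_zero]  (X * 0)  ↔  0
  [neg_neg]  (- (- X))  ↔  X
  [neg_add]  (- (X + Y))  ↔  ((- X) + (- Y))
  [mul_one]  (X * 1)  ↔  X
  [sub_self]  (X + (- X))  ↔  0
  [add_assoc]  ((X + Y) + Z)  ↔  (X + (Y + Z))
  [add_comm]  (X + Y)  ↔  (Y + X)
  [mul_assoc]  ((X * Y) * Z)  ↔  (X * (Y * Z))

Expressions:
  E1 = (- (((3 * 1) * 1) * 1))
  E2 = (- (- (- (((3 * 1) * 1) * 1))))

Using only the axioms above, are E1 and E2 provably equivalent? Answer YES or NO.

1. [mul_one →] (((3 * 1) * 1) * 1)  →  ((3 * 1) * 1);  E1 = (- ((3 * 1) * 1))
2. [mul_one →] (3 * 1)  →  3;  E1 = (- (3 * 1))
3. [neg_neg ←] (3 * 1)  →  (- (- (3 * 1)));  E1 = (- (- (- (3 * 1))))
4. [mul_one ←] (3 * 1)  →  ((3 * 1) * 1);  E1 = (- (- (- ((3 * 1) * 1))))
5. [mul_one ←] ((3 * 1) * 1)  →  (((3 * 1) * 1) * 1);  this is E2

YES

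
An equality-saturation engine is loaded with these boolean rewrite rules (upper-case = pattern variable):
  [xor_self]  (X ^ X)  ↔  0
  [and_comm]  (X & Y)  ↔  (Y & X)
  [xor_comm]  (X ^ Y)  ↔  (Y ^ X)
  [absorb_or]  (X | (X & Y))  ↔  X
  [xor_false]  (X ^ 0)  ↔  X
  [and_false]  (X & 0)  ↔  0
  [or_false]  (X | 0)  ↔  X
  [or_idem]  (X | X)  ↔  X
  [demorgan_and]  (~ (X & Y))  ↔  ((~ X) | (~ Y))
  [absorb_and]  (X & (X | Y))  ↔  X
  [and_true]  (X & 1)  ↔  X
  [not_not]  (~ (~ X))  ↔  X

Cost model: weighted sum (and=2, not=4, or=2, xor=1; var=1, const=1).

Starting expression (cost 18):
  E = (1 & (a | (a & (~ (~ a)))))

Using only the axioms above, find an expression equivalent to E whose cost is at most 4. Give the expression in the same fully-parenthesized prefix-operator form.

(a & 1)   [cost 4]

(1) (1 & (a | (a & (~ (~ a)))))  =[and_comm →]=  ((a | (a & (~ (~ a)))) & 1)
(2) (~ (~ a))  =[not_not →]=  a    ⊢ ((a | (a & a)) & 1)
(3) (a | (a & a))  =[absorb_or →]=  a    ⊢ cost 4, within 4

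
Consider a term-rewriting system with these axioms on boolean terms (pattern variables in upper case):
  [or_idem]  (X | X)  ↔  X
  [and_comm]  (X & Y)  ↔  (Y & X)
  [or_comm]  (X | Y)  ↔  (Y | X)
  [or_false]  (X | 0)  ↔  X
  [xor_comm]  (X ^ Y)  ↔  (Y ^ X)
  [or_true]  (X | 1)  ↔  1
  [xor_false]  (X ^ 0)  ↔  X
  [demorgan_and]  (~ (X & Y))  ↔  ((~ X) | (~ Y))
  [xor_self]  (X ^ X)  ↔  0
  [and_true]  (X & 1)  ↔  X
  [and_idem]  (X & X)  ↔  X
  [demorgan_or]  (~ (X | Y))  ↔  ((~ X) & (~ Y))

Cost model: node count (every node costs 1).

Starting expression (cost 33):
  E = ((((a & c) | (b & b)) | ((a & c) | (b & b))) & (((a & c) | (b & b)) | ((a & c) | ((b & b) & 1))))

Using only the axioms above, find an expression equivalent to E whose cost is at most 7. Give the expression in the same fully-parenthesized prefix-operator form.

step 1: and_true (→) rewrites ((b & b) & 1) into (b & b), now ((((a & c) | (b & b)) | ((a & c) | (b & b))) & (((a & c) | (b & b)) | ((a & c) | (b & b))))
step 2: and_idem (→) rewrites ((((a & c) | (b & b)) | ((a & c) | (b & b))) & (((a & c) | (b & b)) | ((a & c) | (b & b)))) into (((a & c) | (b & b)) | ((a & c) | (b & b)))
step 3: or_idem (→) rewrites (((a & c) | (b & b)) | ((a & c) | (b & b))) into ((a & c) | (b & b)), reaching cost 7 (bound 7)

((a & c) | (b & b))   [cost 7]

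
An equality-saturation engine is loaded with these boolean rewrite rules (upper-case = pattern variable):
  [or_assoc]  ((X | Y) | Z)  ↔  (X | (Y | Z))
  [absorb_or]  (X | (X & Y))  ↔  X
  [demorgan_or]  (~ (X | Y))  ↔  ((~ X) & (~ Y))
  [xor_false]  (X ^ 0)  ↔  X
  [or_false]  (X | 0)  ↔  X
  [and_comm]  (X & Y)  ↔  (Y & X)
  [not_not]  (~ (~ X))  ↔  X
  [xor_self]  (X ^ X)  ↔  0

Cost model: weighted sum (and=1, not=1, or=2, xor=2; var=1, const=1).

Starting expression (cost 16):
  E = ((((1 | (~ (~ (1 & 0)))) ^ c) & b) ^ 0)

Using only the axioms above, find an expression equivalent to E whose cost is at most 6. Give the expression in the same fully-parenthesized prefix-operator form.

step 1: not_not (→) rewrites (~ (~ (1 & 0))) into (1 & 0), now ((((1 | (1 & 0)) ^ c) & b) ^ 0)
step 2: xor_false (→) rewrites ((((1 | (1 & 0)) ^ c) & b) ^ 0) into (((1 | (1 & 0)) ^ c) & b)
step 3: absorb_or (→) rewrites (1 | (1 & 0)) into 1, reaching cost 6 (bound 6)

((1 ^ c) & b)   [cost 6]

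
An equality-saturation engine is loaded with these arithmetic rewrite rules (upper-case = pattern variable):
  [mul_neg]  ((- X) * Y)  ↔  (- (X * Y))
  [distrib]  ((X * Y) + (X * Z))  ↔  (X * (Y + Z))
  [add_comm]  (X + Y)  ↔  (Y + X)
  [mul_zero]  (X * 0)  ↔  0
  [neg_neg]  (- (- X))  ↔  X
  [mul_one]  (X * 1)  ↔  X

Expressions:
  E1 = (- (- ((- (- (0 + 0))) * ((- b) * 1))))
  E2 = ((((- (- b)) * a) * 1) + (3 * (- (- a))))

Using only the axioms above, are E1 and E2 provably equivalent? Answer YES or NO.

Every axiom is a valid identity, so a rewrite proof would force E1 and E2 to agree under every assignment.
At a=1, b=0: E1 = 0 but E2 = 3; they differ, so no derivation exists.

NO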